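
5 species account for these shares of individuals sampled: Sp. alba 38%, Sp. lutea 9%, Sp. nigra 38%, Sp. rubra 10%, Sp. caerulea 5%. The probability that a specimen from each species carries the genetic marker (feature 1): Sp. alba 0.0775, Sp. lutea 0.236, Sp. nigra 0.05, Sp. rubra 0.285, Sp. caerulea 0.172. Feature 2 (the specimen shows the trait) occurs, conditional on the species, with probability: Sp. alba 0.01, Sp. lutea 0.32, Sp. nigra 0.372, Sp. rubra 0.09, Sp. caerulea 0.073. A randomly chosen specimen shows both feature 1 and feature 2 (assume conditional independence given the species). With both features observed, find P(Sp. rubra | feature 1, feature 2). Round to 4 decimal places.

0.1478

By Bayes' rule, posterior ∝ prior × likelihood:
  Sp. alba: 0.38 × 0.0775 × 0.01 = 0.0002945
  Sp. lutea: 0.09 × 0.236 × 0.32 = 0.0067968
  Sp. nigra: 0.38 × 0.05 × 0.372 = 0.007068
  Sp. rubra: 0.1 × 0.285 × 0.09 = 0.002565
  Sp. caerulea: 0.05 × 0.172 × 0.073 = 0.0006278
Total = 0.0173521.
P(Sp. rubra | evidence) = 0.002565 / 0.0173521 ≈ 0.1478.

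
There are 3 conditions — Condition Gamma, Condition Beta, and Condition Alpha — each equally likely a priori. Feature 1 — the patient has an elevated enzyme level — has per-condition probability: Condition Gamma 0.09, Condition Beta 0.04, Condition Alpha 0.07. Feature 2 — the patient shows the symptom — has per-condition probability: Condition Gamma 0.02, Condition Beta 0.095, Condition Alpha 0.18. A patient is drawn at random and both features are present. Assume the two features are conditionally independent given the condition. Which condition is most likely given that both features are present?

Condition Alpha

Since the prior is uniform, the posterior is proportional to the likelihood:
  Condition Gamma: 0.09 × 0.02 = 0.0018
  Condition Beta: 0.04 × 0.095 = 0.0038
  Condition Alpha: 0.07 × 0.18 = 0.0126
Sum = 0.0182.
Largest term belongs to Condition Alpha, so Condition Alpha is most probable.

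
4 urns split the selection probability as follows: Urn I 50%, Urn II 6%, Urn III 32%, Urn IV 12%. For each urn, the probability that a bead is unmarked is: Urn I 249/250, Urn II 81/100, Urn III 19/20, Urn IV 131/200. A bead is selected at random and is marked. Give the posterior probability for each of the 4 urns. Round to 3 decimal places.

Taking complements, P(marked | each) = Urn I 0.004, Urn II 0.19, Urn III 0.05, Urn IV 0.345.
Unnormalized posteriors (prior × likelihood):
  Urn I: 0.5 × 0.004 = 0.002
  Urn II: 0.06 × 0.19 = 0.0114
  Urn III: 0.32 × 0.05 = 0.016
  Urn IV: 0.12 × 0.345 = 0.0414
Total = 0.0708.
P(Urn I | marked) = 0.002/0.0708 ≈ 0.028
P(Urn II | marked) = 0.0114/0.0708 ≈ 0.161
P(Urn III | marked) = 0.016/0.0708 ≈ 0.226
P(Urn IV | marked) = 0.0414/0.0708 ≈ 0.585

Urn I 0.028, Urn II 0.161, Urn III 0.226, Urn IV 0.585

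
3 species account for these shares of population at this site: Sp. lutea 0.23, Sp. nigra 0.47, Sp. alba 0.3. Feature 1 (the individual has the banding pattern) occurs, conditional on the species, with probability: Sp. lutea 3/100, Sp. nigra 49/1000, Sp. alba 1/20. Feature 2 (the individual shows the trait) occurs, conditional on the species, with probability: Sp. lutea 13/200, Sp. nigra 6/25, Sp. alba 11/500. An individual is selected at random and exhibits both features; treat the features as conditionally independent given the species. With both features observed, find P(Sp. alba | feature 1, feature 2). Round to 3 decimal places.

0.052

Unnormalized posteriors (prior × likelihood):
  Sp. lutea: 0.23 × 0.03 × 0.065 = 0.0004485
  Sp. nigra: 0.47 × 0.049 × 0.24 = 0.0055272
  Sp. alba: 0.3 × 0.05 × 0.022 = 0.00033
Total = 0.0063057.
P(Sp. alba | evidence) = 0.00033 / 0.0063057 ≈ 0.052.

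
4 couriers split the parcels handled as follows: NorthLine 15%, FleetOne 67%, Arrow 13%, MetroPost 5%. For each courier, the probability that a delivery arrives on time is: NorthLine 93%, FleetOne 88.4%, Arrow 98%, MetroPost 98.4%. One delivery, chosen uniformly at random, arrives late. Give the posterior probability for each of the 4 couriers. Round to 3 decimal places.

NorthLine 0.115, FleetOne 0.848, Arrow 0.028, MetroPost 0.009

Taking complements, P(late | each) = NorthLine 0.07, FleetOne 0.116, Arrow 0.02, MetroPost 0.016.
By Bayes' rule, posterior ∝ prior × likelihood:
  NorthLine: 0.15 × 0.07 = 0.0105
  FleetOne: 0.67 × 0.116 = 0.07772
  Arrow: 0.13 × 0.02 = 0.0026
  MetroPost: 0.05 × 0.016 = 0.0008
Sum = 0.09162.
P(NorthLine | late) = 0.0105/0.09162 ≈ 0.115
P(FleetOne | late) = 0.07772/0.09162 ≈ 0.848
P(Arrow | late) = 0.0026/0.09162 ≈ 0.028
P(MetroPost | late) = 0.0008/0.09162 ≈ 0.009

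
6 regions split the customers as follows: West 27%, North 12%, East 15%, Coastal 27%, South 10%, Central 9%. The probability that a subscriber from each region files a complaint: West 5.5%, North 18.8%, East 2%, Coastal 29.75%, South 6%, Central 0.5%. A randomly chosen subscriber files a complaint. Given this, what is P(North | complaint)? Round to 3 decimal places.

Compute prior × likelihood for every hypothesis:
  West: 0.27 × 0.055 = 0.01485
  North: 0.12 × 0.188 = 0.02256
  East: 0.15 × 0.02 = 0.003
  Coastal: 0.27 × 0.2975 = 0.080325
  South: 0.1 × 0.06 = 0.006
  Central: 0.09 × 0.005 = 0.00045
Normalizing constant = 0.127185.
P(North | evidence) = 0.02256 / 0.127185 ≈ 0.177.

0.177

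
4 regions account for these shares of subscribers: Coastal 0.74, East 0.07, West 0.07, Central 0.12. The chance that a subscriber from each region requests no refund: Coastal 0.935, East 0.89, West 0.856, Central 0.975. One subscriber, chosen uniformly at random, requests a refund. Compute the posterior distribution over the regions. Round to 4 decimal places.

Taking complements, P(refund | each) = Coastal 0.065, East 0.11, West 0.144, Central 0.025.
Compute prior × likelihood for every hypothesis:
  Coastal: 0.74 × 0.065 = 0.0481
  East: 0.07 × 0.11 = 0.0077
  West: 0.07 × 0.144 = 0.01008
  Central: 0.12 × 0.025 = 0.003
Total = 0.06888.
P(Coastal | refund) = 0.0481/0.06888 ≈ 0.6983
P(East | refund) = 0.0077/0.06888 ≈ 0.1118
P(West | refund) = 0.01008/0.06888 ≈ 0.1463
P(Central | refund) = 0.003/0.06888 ≈ 0.0436
(Check: 0.6983+0.1118+0.1463+0.0436 = 1.0000.)

Coastal 0.6983, East 0.1118, West 0.1463, Central 0.0436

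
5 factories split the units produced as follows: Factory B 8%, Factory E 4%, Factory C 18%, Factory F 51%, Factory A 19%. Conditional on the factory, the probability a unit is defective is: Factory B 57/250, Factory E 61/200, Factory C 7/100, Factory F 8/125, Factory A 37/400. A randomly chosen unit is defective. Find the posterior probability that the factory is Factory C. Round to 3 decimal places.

Unnormalized posteriors (prior × likelihood):
  Factory B: 0.08 × 0.228 = 0.01824
  Factory E: 0.04 × 0.305 = 0.0122
  Factory C: 0.18 × 0.07 = 0.0126
  Factory F: 0.51 × 0.064 = 0.03264
  Factory A: 0.19 × 0.0925 = 0.017575
Total = 0.093255.
P(Factory C | evidence) = 0.0126 / 0.093255 ≈ 0.135.

0.135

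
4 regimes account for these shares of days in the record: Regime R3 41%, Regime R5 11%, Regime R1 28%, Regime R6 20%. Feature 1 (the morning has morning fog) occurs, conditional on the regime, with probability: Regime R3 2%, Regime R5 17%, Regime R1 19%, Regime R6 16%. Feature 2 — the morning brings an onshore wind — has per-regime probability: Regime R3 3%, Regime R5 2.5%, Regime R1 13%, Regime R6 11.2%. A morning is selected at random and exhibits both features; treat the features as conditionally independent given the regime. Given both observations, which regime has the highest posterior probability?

Regime R1

Compute prior × likelihood for every hypothesis:
  Regime R3: 0.41 × 0.02 × 0.03 = 0.000246
  Regime R5: 0.11 × 0.17 × 0.025 = 0.0004675
  Regime R1: 0.28 × 0.19 × 0.13 = 0.006916
  Regime R6: 0.2 × 0.16 × 0.112 = 0.003584
Normalizing constant = 0.0112135.
Largest term belongs to Regime R1, so Regime R1 is most probable.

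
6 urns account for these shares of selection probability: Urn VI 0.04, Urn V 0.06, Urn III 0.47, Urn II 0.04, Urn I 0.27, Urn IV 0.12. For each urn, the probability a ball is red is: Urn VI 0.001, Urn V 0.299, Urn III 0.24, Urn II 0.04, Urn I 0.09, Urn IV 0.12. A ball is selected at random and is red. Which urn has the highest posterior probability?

Prior × likelihood for each hypothesis:
  Urn VI: 0.04 × 0.001 = 0.00004
  Urn V: 0.06 × 0.299 = 0.01794
  Urn III: 0.47 × 0.24 = 0.1128
  Urn II: 0.04 × 0.04 = 0.0016
  Urn I: 0.27 × 0.09 = 0.0243
  Urn IV: 0.12 × 0.12 = 0.0144
Normalizing constant = 0.17108.
Largest term belongs to Urn III, so Urn III is most probable.

Urn III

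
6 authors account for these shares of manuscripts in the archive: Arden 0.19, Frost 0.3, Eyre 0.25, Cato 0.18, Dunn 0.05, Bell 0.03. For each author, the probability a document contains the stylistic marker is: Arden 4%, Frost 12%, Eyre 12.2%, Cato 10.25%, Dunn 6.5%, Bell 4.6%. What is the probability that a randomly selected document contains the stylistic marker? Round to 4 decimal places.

Prior × likelihood for each hypothesis:
  Arden: 0.19 × 0.04 = 0.0076
  Frost: 0.3 × 0.12 = 0.036
  Eyre: 0.25 × 0.122 = 0.0305
  Cato: 0.18 × 0.1025 = 0.01845
  Dunn: 0.05 × 0.065 = 0.00325
  Bell: 0.03 × 0.046 = 0.00138
P(marker) = 0.0076 + 0.036 + 0.0305 + 0.01845 + 0.00325 + 0.00138 = 0.09718 → 0.0972.

0.0972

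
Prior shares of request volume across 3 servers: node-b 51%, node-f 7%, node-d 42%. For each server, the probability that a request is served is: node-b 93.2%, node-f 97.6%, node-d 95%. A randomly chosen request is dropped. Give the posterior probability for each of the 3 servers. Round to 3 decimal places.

node-b 0.605, node-f 0.029, node-d 0.366

Taking complements, P(dropped | each) = node-b 0.068, node-f 0.024, node-d 0.05.
Unnormalized posteriors (prior × likelihood):
  node-b: 0.51 × 0.068 = 0.03468
  node-f: 0.07 × 0.024 = 0.00168
  node-d: 0.42 × 0.05 = 0.021
Sum = 0.05736.
P(node-b | dropped) = 0.03468/0.05736 ≈ 0.605
P(node-f | dropped) = 0.00168/0.05736 ≈ 0.029
P(node-d | dropped) = 0.021/0.05736 ≈ 0.366
(Check: 0.605+0.029+0.366 = 1.000.)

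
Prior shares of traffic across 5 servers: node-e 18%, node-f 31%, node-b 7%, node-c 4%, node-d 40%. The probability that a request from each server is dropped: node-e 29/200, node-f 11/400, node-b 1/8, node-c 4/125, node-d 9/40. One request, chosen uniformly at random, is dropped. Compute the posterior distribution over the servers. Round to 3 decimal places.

Compute prior × likelihood for every hypothesis:
  node-e: 0.18 × 0.145 = 0.0261
  node-f: 0.31 × 0.0275 = 0.008525
  node-b: 0.07 × 0.125 = 0.00875
  node-c: 0.04 × 0.032 = 0.00128
  node-d: 0.4 × 0.225 = 0.09
Normalizing constant = 0.134655.
P(node-e | dropped) = 0.0261/0.134655 ≈ 0.194
P(node-f | dropped) = 0.008525/0.134655 ≈ 0.063
P(node-b | dropped) = 0.00875/0.134655 ≈ 0.065
P(node-c | dropped) = 0.00128/0.134655 ≈ 0.010
P(node-d | dropped) = 0.09/0.134655 ≈ 0.668

node-e 0.194, node-f 0.063, node-b 0.065, node-c 0.010, node-d 0.668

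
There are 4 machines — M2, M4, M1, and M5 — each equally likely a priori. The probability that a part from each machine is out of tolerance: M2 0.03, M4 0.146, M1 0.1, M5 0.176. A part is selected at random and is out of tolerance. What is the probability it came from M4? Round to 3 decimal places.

0.323

Since the prior is uniform, the posterior is proportional to the likelihood:
  M2: 0.03
  M4: 0.146
  M1: 0.1
  M5: 0.176
Normalizing constant = 0.452.
P(M4 | evidence) = 0.146 / 0.452 ≈ 0.323.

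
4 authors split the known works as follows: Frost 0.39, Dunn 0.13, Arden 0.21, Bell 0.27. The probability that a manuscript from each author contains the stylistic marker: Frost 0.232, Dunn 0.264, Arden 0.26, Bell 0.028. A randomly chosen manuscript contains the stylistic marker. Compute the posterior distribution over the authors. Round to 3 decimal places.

Frost 0.484, Dunn 0.184, Arden 0.292, Bell 0.040

Unnormalized posteriors (prior × likelihood):
  Frost: 0.39 × 0.232 = 0.09048
  Dunn: 0.13 × 0.264 = 0.03432
  Arden: 0.21 × 0.26 = 0.0546
  Bell: 0.27 × 0.028 = 0.00756
Sum = 0.18696.
P(Frost | marker) = 0.09048/0.18696 ≈ 0.484
P(Dunn | marker) = 0.03432/0.18696 ≈ 0.184
P(Arden | marker) = 0.0546/0.18696 ≈ 0.292
P(Bell | marker) = 0.00756/0.18696 ≈ 0.040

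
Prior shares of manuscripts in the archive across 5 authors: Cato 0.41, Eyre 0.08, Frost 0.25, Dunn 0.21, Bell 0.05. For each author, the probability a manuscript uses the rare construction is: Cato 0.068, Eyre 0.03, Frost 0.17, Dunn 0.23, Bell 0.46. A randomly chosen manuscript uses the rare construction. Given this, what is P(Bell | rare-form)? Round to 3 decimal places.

Compute prior × likelihood for every hypothesis:
  Cato: 0.41 × 0.068 = 0.02788
  Eyre: 0.08 × 0.03 = 0.0024
  Frost: 0.25 × 0.17 = 0.0425
  Dunn: 0.21 × 0.23 = 0.0483
  Bell: 0.05 × 0.46 = 0.023
Normalizing constant = 0.14408.
P(Bell | evidence) = 0.023 / 0.14408 ≈ 0.160.

0.160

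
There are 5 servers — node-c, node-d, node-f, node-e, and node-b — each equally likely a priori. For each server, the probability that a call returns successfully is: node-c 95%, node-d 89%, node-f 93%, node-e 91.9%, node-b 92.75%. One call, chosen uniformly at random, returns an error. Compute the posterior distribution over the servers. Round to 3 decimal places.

Taking complements, P(error | each) = node-c 0.05, node-d 0.11, node-f 0.07, node-e 0.081, node-b 0.0725.
Since the prior is uniform, the posterior is proportional to the likelihood:
  node-c: 0.05
  node-d: 0.11
  node-f: 0.07
  node-e: 0.081
  node-b: 0.0725
Total = 0.3835.
P(node-c | error) = 0.05/0.3835 ≈ 0.130
P(node-d | error) = 0.11/0.3835 ≈ 0.287
P(node-f | error) = 0.07/0.3835 ≈ 0.183
P(node-e | error) = 0.081/0.3835 ≈ 0.211
P(node-b | error) = 0.0725/0.3835 ≈ 0.189
(Check: 0.130+0.287+0.183+0.211+0.189 = 1.000.)

node-c 0.130, node-d 0.287, node-f 0.183, node-e 0.211, node-b 0.189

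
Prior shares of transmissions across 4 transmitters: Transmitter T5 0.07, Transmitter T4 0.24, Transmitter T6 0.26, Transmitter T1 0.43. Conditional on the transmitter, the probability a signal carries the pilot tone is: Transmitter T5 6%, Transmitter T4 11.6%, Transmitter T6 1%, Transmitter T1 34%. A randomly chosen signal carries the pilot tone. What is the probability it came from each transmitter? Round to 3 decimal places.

Unnormalized posteriors (prior × likelihood):
  Transmitter T5: 0.07 × 0.06 = 0.0042
  Transmitter T4: 0.24 × 0.116 = 0.02784
  Transmitter T6: 0.26 × 0.01 = 0.0026
  Transmitter T1: 0.43 × 0.34 = 0.1462
Normalizing constant = 0.18084.
P(Transmitter T5 | pilot) = 0.0042/0.18084 ≈ 0.023
P(Transmitter T4 | pilot) = 0.02784/0.18084 ≈ 0.154
P(Transmitter T6 | pilot) = 0.0026/0.18084 ≈ 0.014
P(Transmitter T1 | pilot) = 0.1462/0.18084 ≈ 0.808
(Check: 0.023+0.154+0.014+0.808 = 0.999.)

Transmitter T5 0.023, Transmitter T4 0.154, Transmitter T6 0.014, Transmitter T1 0.808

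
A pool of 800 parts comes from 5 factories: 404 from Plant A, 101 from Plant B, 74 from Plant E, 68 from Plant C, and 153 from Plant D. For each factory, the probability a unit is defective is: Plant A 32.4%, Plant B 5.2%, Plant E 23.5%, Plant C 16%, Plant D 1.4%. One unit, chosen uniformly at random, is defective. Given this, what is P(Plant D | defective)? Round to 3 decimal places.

Compute prior × likelihood for every hypothesis:
  Plant A: 0.505 × 0.324 = 0.16362
  Plant B: 0.12625 × 0.052 = 0.006565
  Plant E: 0.0925 × 0.235 = 0.0217375
  Plant C: 0.085 × 0.16 = 0.0136
  Plant D: 0.19125 × 0.014 = 0.0026775
Normalizing constant = 0.2082.
P(Plant D | evidence) = 0.0026775 / 0.2082 ≈ 0.013.

0.013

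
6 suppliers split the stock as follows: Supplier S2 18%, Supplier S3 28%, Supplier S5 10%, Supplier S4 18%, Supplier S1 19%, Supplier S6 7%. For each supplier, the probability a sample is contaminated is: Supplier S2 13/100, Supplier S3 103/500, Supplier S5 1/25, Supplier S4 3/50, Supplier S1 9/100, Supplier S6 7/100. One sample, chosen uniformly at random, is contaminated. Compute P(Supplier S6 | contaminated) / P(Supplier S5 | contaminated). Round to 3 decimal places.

1.225

By Bayes' rule, posterior ∝ prior × likelihood:
  Supplier S2: 0.18 × 0.13 = 0.0234
  Supplier S3: 0.28 × 0.206 = 0.05768
  Supplier S5: 0.1 × 0.04 = 0.004
  Supplier S4: 0.18 × 0.06 = 0.0108
  Supplier S1: 0.19 × 0.09 = 0.0171
  Supplier S6: 0.07 × 0.07 = 0.0049
Normalizing constant = 0.11788.
The ratio is 0.0049 / 0.004 (the normalizer cancels) = 1.225.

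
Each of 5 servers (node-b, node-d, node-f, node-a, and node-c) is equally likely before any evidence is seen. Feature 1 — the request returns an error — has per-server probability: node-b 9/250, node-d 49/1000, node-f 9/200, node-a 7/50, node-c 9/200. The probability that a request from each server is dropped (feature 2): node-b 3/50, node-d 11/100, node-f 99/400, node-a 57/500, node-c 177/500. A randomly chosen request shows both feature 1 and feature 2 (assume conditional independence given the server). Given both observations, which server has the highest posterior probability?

Since the prior is uniform, the posterior is proportional to the likelihood:
  node-b: 0.036 × 0.06 = 0.00216
  node-d: 0.049 × 0.11 = 0.00539
  node-f: 0.045 × 0.2475 = 0.0111375
  node-a: 0.14 × 0.114 = 0.01596
  node-c: 0.045 × 0.354 = 0.01593
Sum = 0.0505775.
Largest term belongs to node-a, so node-a is most probable.

node-a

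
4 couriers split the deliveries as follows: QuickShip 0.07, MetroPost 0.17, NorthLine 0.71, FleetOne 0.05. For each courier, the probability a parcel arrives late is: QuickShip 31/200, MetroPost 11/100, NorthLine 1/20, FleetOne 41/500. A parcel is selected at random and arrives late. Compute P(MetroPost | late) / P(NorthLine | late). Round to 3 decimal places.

Compute prior × likelihood for every hypothesis:
  QuickShip: 0.07 × 0.155 = 0.01085
  MetroPost: 0.17 × 0.11 = 0.0187
  NorthLine: 0.71 × 0.05 = 0.0355
  FleetOne: 0.05 × 0.082 = 0.0041
Normalizing constant = 0.06915.
The ratio is 0.0187 / 0.0355 (the normalizer cancels) = 0.527.

0.527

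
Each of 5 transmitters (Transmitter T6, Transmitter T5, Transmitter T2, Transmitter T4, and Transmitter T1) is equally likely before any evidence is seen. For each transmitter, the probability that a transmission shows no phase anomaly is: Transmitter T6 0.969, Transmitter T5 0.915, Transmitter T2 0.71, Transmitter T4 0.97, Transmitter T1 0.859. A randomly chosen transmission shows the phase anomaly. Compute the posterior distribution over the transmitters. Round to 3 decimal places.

Transmitter T6 0.054, Transmitter T5 0.147, Transmitter T2 0.503, Transmitter T4 0.052, Transmitter T1 0.244

Taking complements, P(anomaly | each) = Transmitter T6 0.031, Transmitter T5 0.085, Transmitter T2 0.29, Transmitter T4 0.03, Transmitter T1 0.141.
Since the prior is uniform, the posterior is proportional to the likelihood:
  Transmitter T6: 0.031
  Transmitter T5: 0.085
  Transmitter T2: 0.29
  Transmitter T4: 0.03
  Transmitter T1: 0.141
Total = 0.577.
P(Transmitter T6 | anomaly) = 0.031/0.577 ≈ 0.054
P(Transmitter T5 | anomaly) = 0.085/0.577 ≈ 0.147
P(Transmitter T2 | anomaly) = 0.29/0.577 ≈ 0.503
P(Transmitter T4 | anomaly) = 0.03/0.577 ≈ 0.052
P(Transmitter T1 | anomaly) = 0.141/0.577 ≈ 0.244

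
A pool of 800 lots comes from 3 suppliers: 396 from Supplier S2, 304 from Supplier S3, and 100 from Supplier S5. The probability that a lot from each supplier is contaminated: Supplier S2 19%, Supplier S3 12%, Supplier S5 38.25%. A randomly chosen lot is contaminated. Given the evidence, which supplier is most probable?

Compute prior × likelihood for every hypothesis:
  Supplier S2: 0.495 × 0.19 = 0.09405
  Supplier S3: 0.38 × 0.12 = 0.0456
  Supplier S5: 0.125 × 0.3825 = 0.0478125
Normalizing constant = 0.1874625.
Largest term belongs to Supplier S2, so Supplier S2 is most probable.

Supplier S2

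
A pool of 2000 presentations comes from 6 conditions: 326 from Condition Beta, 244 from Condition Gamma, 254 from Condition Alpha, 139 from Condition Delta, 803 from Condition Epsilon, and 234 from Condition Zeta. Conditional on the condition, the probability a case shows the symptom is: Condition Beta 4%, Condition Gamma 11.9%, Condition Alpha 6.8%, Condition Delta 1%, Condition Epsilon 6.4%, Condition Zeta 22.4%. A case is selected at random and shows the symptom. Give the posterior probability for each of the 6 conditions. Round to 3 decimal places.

By Bayes' rule, posterior ∝ prior × likelihood:
  Condition Beta: 0.163 × 0.04 = 0.00652
  Condition Gamma: 0.122 × 0.119 = 0.014518
  Condition Alpha: 0.127 × 0.068 = 0.008636
  Condition Delta: 0.0695 × 0.01 = 0.000695
  Condition Epsilon: 0.4015 × 0.064 = 0.025696
  Condition Zeta: 0.117 × 0.224 = 0.026208
Normalizing constant = 0.082273.
P(Condition Beta | symptomatic) = 0.00652/0.082273 ≈ 0.079
P(Condition Gamma | symptomatic) = 0.014518/0.082273 ≈ 0.176
P(Condition Alpha | symptomatic) = 0.008636/0.082273 ≈ 0.105
P(Condition Delta | symptomatic) = 0.000695/0.082273 ≈ 0.008
P(Condition Epsilon | symptomatic) = 0.025696/0.082273 ≈ 0.312
P(Condition Zeta | symptomatic) = 0.026208/0.082273 ≈ 0.319
(Check: 0.079+0.176+0.105+0.008+0.312+0.319 = 0.999.)

Condition Beta 0.079, Condition Gamma 0.176, Condition Alpha 0.105, Condition Delta 0.008, Condition Epsilon 0.312, Condition Zeta 0.319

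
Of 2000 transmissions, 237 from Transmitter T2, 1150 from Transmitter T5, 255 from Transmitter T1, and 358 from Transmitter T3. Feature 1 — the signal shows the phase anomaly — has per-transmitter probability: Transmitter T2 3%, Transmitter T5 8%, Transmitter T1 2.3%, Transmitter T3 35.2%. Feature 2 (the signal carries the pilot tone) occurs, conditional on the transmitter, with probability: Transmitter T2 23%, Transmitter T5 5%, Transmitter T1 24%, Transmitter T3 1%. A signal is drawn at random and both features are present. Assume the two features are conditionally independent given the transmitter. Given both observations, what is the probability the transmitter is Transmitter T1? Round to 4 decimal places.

By Bayes' rule, posterior ∝ prior × likelihood:
  Transmitter T2: 0.1185 × 0.03 × 0.23 = 0.00081765
  Transmitter T5: 0.575 × 0.08 × 0.05 = 0.0023
  Transmitter T1: 0.1275 × 0.023 × 0.24 = 0.0007038
  Transmitter T3: 0.179 × 0.352 × 0.01 = 0.00063008
Normalizing constant = 0.00445153.
P(Transmitter T1 | evidence) = 0.0007038 / 0.00445153 ≈ 0.1581.

0.1581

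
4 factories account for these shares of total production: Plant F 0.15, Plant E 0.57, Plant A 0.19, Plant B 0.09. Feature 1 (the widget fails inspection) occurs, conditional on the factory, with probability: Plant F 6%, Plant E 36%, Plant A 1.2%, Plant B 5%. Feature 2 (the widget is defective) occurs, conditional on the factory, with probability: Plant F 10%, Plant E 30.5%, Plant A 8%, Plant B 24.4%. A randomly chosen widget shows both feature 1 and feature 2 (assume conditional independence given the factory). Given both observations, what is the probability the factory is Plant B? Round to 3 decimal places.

0.017

Compute prior × likelihood for every hypothesis:
  Plant F: 0.15 × 0.06 × 0.1 = 0.0009
  Plant E: 0.57 × 0.36 × 0.305 = 0.062586
  Plant A: 0.19 × 0.012 × 0.08 = 0.0001824
  Plant B: 0.09 × 0.05 × 0.244 = 0.001098
Sum = 0.0647664.
P(Plant B | evidence) = 0.001098 / 0.0647664 ≈ 0.017.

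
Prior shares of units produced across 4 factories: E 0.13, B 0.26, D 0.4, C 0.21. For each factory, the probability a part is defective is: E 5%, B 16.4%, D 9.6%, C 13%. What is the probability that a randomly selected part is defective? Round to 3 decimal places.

0.115

By Bayes' rule, posterior ∝ prior × likelihood:
  E: 0.13 × 0.05 = 0.0065
  B: 0.26 × 0.164 = 0.04264
  D: 0.4 × 0.096 = 0.0384
  C: 0.21 × 0.13 = 0.0273
P(defective) = 0.0065 + 0.04264 + 0.0384 + 0.0273 = 0.11484 → 0.115.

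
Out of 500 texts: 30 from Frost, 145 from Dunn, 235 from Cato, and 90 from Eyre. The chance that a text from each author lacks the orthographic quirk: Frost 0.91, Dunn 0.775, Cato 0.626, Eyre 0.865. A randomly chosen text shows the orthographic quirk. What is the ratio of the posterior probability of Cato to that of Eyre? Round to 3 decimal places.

Taking complements, P(quirk | each) = Frost 0.09, Dunn 0.225, Cato 0.374, Eyre 0.135.
Prior × likelihood for each hypothesis:
  Frost: 0.06 × 0.09 = 0.0054
  Dunn: 0.29 × 0.225 = 0.06525
  Cato: 0.47 × 0.374 = 0.17578
  Eyre: 0.18 × 0.135 = 0.0243
Sum = 0.27073.
The ratio is 0.17578 / 0.0243 (the normalizer cancels) = 7.234.

7.234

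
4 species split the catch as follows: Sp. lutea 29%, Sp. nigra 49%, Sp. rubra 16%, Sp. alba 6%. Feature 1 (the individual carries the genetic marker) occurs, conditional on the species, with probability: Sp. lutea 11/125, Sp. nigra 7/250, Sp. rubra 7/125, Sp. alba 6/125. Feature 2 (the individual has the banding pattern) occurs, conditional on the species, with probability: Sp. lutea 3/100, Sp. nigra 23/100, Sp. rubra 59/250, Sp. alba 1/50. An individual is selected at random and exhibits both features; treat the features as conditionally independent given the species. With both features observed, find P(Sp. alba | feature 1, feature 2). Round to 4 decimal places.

0.0095

Prior × likelihood for each hypothesis:
  Sp. lutea: 0.29 × 0.088 × 0.03 = 0.0007656
  Sp. nigra: 0.49 × 0.028 × 0.23 = 0.0031556
  Sp. rubra: 0.16 × 0.056 × 0.236 = 0.00211456
  Sp. alba: 0.06 × 0.048 × 0.02 = 0.0000576
Sum = 0.00609336.
P(Sp. alba | evidence) = 0.0000576 / 0.00609336 ≈ 0.0095.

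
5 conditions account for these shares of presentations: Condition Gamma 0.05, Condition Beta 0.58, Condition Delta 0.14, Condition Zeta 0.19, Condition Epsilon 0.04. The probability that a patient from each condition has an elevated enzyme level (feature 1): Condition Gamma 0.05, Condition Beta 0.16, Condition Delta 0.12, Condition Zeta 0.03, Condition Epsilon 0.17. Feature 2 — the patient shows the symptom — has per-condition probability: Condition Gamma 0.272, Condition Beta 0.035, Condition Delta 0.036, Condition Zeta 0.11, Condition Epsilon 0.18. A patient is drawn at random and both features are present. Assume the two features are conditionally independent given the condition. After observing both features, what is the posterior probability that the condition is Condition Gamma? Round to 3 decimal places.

Unnormalized posteriors (prior × likelihood):
  Condition Gamma: 0.05 × 0.05 × 0.272 = 0.00068
  Condition Beta: 0.58 × 0.16 × 0.035 = 0.003248
  Condition Delta: 0.14 × 0.12 × 0.036 = 0.0006048
  Condition Zeta: 0.19 × 0.03 × 0.11 = 0.000627
  Condition Epsilon: 0.04 × 0.17 × 0.18 = 0.001224
Sum = 0.0063838.
P(Condition Gamma | evidence) = 0.00068 / 0.0063838 ≈ 0.107.

0.107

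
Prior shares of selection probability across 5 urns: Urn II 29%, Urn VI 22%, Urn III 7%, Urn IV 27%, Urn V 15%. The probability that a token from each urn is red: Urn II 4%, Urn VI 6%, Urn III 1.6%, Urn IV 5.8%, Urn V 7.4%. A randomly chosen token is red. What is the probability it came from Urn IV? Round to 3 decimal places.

Unnormalized posteriors (prior × likelihood):
  Urn II: 0.29 × 0.04 = 0.0116
  Urn VI: 0.22 × 0.06 = 0.0132
  Urn III: 0.07 × 0.016 = 0.00112
  Urn IV: 0.27 × 0.058 = 0.01566
  Urn V: 0.15 × 0.074 = 0.0111
Total = 0.05268.
P(Urn IV | evidence) = 0.01566 / 0.05268 ≈ 0.297.

0.297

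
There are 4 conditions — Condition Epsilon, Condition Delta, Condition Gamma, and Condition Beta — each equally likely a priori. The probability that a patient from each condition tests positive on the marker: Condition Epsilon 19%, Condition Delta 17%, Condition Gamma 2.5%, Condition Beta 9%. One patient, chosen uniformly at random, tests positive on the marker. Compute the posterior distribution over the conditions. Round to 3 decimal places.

Since the prior is uniform, the posterior is proportional to the likelihood:
  Condition Epsilon: 0.19
  Condition Delta: 0.17
  Condition Gamma: 0.025
  Condition Beta: 0.09
Sum = 0.475.
P(Condition Epsilon | marker-positive) = 0.19/0.475 ≈ 0.400
P(Condition Delta | marker-positive) = 0.17/0.475 ≈ 0.358
P(Condition Gamma | marker-positive) = 0.025/0.475 ≈ 0.053
P(Condition Beta | marker-positive) = 0.09/0.475 ≈ 0.189

Condition Epsilon 0.400, Condition Delta 0.358, Condition Gamma 0.053, Condition Beta 0.189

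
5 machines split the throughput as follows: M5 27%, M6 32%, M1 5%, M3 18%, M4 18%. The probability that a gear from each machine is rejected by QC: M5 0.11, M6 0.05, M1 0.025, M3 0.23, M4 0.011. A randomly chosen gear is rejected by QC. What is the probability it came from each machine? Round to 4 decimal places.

By Bayes' rule, posterior ∝ prior × likelihood:
  M5: 0.27 × 0.11 = 0.0297
  M6: 0.32 × 0.05 = 0.016
  M1: 0.05 × 0.025 = 0.00125
  M3: 0.18 × 0.23 = 0.0414
  M4: 0.18 × 0.011 = 0.00198
Total = 0.09033.
P(M5 | rejected) = 0.0297/0.09033 ≈ 0.3288
P(M6 | rejected) = 0.016/0.09033 ≈ 0.1771
P(M1 | rejected) = 0.00125/0.09033 ≈ 0.0138
P(M3 | rejected) = 0.0414/0.09033 ≈ 0.4583
P(M4 | rejected) = 0.00198/0.09033 ≈ 0.0219

M5 0.3288, M6 0.1771, M1 0.0138, M3 0.4583, M4 0.0219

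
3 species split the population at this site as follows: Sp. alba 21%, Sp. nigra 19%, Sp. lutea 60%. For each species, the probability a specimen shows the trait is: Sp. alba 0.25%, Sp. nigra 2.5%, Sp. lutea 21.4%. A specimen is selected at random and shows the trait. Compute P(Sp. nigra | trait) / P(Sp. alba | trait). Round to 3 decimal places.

9.048

Unnormalized posteriors (prior × likelihood):
  Sp. alba: 0.21 × 0.0025 = 0.000525
  Sp. nigra: 0.19 × 0.025 = 0.00475
  Sp. lutea: 0.6 × 0.214 = 0.1284
Sum = 0.133675.
The ratio is 0.00475 / 0.000525 (the normalizer cancels) = 9.048.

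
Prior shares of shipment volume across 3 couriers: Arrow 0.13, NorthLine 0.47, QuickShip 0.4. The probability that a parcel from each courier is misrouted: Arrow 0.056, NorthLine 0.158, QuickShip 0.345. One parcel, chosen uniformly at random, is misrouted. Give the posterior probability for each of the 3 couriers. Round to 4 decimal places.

Compute prior × likelihood for every hypothesis:
  Arrow: 0.13 × 0.056 = 0.00728
  NorthLine: 0.47 × 0.158 = 0.07426
  QuickShip: 0.4 × 0.345 = 0.138
Normalizing constant = 0.21954.
P(Arrow | misrouted) = 0.00728/0.21954 ≈ 0.0332
P(NorthLine | misrouted) = 0.07426/0.21954 ≈ 0.3383
P(QuickShip | misrouted) = 0.138/0.21954 ≈ 0.6286

Arrow 0.0332, NorthLine 0.3383, QuickShip 0.6286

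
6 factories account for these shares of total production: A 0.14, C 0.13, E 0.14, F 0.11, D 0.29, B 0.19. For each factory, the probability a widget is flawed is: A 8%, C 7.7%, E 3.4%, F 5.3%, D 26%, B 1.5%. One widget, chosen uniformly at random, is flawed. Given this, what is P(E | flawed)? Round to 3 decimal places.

0.043

Unnormalized posteriors (prior × likelihood):
  A: 0.14 × 0.08 = 0.0112
  C: 0.13 × 0.077 = 0.01001
  E: 0.14 × 0.034 = 0.00476
  F: 0.11 × 0.053 = 0.00583
  D: 0.29 × 0.26 = 0.0754
  B: 0.19 × 0.015 = 0.00285
Total = 0.11005.
P(E | evidence) = 0.00476 / 0.11005 ≈ 0.043.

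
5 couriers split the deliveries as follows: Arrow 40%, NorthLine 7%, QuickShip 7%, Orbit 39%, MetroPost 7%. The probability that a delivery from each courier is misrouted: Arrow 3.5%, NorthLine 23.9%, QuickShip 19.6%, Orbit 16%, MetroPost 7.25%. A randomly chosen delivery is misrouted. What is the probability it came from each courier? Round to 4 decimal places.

Arrow 0.1251, NorthLine 0.1495, QuickShip 0.1226, Orbit 0.5575, MetroPost 0.0453

Compute prior × likelihood for every hypothesis:
  Arrow: 0.4 × 0.035 = 0.014
  NorthLine: 0.07 × 0.239 = 0.01673
  QuickShip: 0.07 × 0.196 = 0.01372
  Orbit: 0.39 × 0.16 = 0.0624
  MetroPost: 0.07 × 0.0725 = 0.005075
Sum = 0.111925.
P(Arrow | misrouted) = 0.014/0.111925 ≈ 0.1251
P(NorthLine | misrouted) = 0.01673/0.111925 ≈ 0.1495
P(QuickShip | misrouted) = 0.01372/0.111925 ≈ 0.1226
P(Orbit | misrouted) = 0.0624/0.111925 ≈ 0.5575
P(MetroPost | misrouted) = 0.005075/0.111925 ≈ 0.0453
(Check: 0.1251+0.1495+0.1226+0.5575+0.0453 = 1.0000.)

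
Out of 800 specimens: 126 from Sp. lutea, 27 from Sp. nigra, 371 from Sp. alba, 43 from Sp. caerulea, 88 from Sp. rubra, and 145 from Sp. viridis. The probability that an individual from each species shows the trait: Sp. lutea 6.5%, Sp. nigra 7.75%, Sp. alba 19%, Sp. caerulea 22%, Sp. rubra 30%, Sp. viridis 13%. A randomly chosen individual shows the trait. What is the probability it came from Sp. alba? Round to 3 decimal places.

Unnormalized posteriors (prior × likelihood):
  Sp. lutea: 0.1575 × 0.065 = 0.0102375
  Sp. nigra: 0.03375 × 0.0775 = 0.002615625
  Sp. alba: 0.46375 × 0.19 = 0.0881125
  Sp. caerulea: 0.05375 × 0.22 = 0.011825
  Sp. rubra: 0.11 × 0.3 = 0.033
  Sp. viridis: 0.18125 × 0.13 = 0.0235625
Normalizing constant = 0.169353125.
P(Sp. alba | evidence) = 0.0881125 / 0.169353125 ≈ 0.520.

0.520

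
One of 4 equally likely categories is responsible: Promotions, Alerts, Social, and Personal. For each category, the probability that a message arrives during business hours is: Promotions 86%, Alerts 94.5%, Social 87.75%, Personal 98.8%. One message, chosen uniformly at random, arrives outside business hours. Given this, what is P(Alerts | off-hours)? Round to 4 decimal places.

Taking complements, P(off-hours | each) = Promotions 0.14, Alerts 0.055, Social 0.1225, Personal 0.012.
Since the prior is uniform, the posterior is proportional to the likelihood:
  Promotions: 0.14
  Alerts: 0.055
  Social: 0.1225
  Personal: 0.012
Total = 0.3295.
P(Alerts | evidence) = 0.055 / 0.3295 ≈ 0.1669.

0.1669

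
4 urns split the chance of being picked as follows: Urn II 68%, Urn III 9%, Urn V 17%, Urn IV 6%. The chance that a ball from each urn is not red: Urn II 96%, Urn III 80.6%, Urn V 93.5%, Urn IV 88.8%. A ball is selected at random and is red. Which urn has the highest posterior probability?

Urn II

Taking complements, P(red | each) = Urn II 0.04, Urn III 0.194, Urn V 0.065, Urn IV 0.112.
By Bayes' rule, posterior ∝ prior × likelihood:
  Urn II: 0.68 × 0.04 = 0.0272
  Urn III: 0.09 × 0.194 = 0.01746
  Urn V: 0.17 × 0.065 = 0.01105
  Urn IV: 0.06 × 0.112 = 0.00672
Sum = 0.06243.
Largest term belongs to Urn II, so Urn II is most probable.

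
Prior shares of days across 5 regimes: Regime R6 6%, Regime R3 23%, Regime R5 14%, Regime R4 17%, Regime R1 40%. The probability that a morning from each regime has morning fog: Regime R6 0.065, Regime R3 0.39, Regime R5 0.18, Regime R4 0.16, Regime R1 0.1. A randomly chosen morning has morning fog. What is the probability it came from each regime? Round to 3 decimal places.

Regime R6 0.021, Regime R3 0.482, Regime R5 0.135, Regime R4 0.146, Regime R1 0.215

Compute prior × likelihood for every hypothesis:
  Regime R6: 0.06 × 0.065 = 0.0039
  Regime R3: 0.23 × 0.39 = 0.0897
  Regime R5: 0.14 × 0.18 = 0.0252
  Regime R4: 0.17 × 0.16 = 0.0272
  Regime R1: 0.4 × 0.1 = 0.04
Normalizing constant = 0.186.
P(Regime R6 | fog) = 0.0039/0.186 ≈ 0.021
P(Regime R3 | fog) = 0.0897/0.186 ≈ 0.482
P(Regime R5 | fog) = 0.0252/0.186 ≈ 0.135
P(Regime R4 | fog) = 0.0272/0.186 ≈ 0.146
P(Regime R1 | fog) = 0.04/0.186 ≈ 0.215
(Check: 0.021+0.482+0.135+0.146+0.215 = 0.999.)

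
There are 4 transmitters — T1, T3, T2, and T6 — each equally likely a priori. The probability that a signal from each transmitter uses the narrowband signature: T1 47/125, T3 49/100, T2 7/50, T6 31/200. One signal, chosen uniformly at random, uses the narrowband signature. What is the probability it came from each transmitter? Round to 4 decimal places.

With a uniform prior (1/4 each), posterior ∝ likelihood:
  T1: 0.376
  T3: 0.49
  T2: 0.14
  T6: 0.155
Normalizing constant = 1.161.
P(T1 | narrowband) = 0.376/1.161 ≈ 0.3239
P(T3 | narrowband) = 0.49/1.161 ≈ 0.4220
P(T2 | narrowband) = 0.14/1.161 ≈ 0.1206
P(T6 | narrowband) = 0.155/1.161 ≈ 0.1335

T1 0.3239, T3 0.4220, T2 0.1206, T6 0.1335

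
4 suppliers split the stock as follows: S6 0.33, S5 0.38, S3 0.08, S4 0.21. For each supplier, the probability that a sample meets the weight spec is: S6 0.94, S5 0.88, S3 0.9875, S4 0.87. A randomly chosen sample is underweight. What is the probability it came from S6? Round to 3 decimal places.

0.211

Taking complements, P(underweight | each) = S6 0.06, S5 0.12, S3 0.0125, S4 0.13.
Prior × likelihood for each hypothesis:
  S6: 0.33 × 0.06 = 0.0198
  S5: 0.38 × 0.12 = 0.0456
  S3: 0.08 × 0.0125 = 0.001
  S4: 0.21 × 0.13 = 0.0273
Normalizing constant = 0.0937.
P(S6 | evidence) = 0.0198 / 0.0937 ≈ 0.211.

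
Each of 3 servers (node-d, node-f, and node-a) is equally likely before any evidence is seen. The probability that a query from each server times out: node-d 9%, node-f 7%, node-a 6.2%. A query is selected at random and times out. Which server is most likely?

Since the prior is uniform, the posterior is proportional to the likelihood:
  node-d: 0.09
  node-f: 0.07
  node-a: 0.062
Normalizing constant = 0.222.
Largest term belongs to node-d, so node-d is most probable.

node-d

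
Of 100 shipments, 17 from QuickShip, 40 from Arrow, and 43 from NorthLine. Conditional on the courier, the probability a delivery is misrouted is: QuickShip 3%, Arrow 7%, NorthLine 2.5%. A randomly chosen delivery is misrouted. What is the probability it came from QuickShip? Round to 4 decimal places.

Unnormalized posteriors (prior × likelihood):
  QuickShip: 0.17 × 0.03 = 0.0051
  Arrow: 0.4 × 0.07 = 0.028
  NorthLine: 0.43 × 0.025 = 0.01075
Sum = 0.04385.
P(QuickShip | evidence) = 0.0051 / 0.04385 ≈ 0.1163.

0.1163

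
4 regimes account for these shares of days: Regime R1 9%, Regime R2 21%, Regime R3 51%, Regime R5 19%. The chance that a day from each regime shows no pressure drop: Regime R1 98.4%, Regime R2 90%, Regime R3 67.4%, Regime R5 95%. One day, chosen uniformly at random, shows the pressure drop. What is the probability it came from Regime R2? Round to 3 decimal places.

Taking complements, P(drop | each) = Regime R1 0.016, Regime R2 0.1, Regime R3 0.326, Regime R5 0.05.
By Bayes' rule, posterior ∝ prior × likelihood:
  Regime R1: 0.09 × 0.016 = 0.00144
  Regime R2: 0.21 × 0.1 = 0.021
  Regime R3: 0.51 × 0.326 = 0.16626
  Regime R5: 0.19 × 0.05 = 0.0095
Sum = 0.1982.
P(Regime R2 | evidence) = 0.021 / 0.1982 ≈ 0.106.

0.106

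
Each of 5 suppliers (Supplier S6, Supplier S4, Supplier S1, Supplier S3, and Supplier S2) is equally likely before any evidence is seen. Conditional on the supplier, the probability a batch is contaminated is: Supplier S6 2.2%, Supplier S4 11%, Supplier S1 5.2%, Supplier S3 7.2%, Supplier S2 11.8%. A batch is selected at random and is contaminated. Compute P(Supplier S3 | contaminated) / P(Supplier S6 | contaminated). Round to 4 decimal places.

With a uniform prior (1/5 each), posterior ∝ likelihood:
  Supplier S6: 0.022
  Supplier S4: 0.11
  Supplier S1: 0.052
  Supplier S3: 0.072
  Supplier S2: 0.118
Sum = 0.374.
The ratio is 0.072 / 0.022 (the normalizer cancels) = 3.2727.

3.2727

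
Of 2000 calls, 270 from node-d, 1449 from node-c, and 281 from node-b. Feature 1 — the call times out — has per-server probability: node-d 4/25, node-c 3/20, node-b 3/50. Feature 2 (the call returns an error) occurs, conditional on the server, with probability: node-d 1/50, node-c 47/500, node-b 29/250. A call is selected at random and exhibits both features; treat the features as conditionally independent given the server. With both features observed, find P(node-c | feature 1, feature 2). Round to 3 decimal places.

Compute prior × likelihood for every hypothesis:
  node-d: 0.135 × 0.16 × 0.02 = 0.000432
  node-c: 0.7245 × 0.15 × 0.094 = 0.01021545
  node-b: 0.1405 × 0.06 × 0.116 = 0.00097788
Total = 0.01162533.
P(node-c | evidence) = 0.01021545 / 0.01162533 ≈ 0.879.

0.879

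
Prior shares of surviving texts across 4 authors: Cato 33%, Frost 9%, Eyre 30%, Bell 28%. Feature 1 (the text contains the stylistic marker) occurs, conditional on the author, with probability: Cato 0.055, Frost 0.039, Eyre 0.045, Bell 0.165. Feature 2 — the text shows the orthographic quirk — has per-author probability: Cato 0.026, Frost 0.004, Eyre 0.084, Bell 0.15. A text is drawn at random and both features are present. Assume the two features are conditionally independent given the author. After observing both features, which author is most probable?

By Bayes' rule, posterior ∝ prior × likelihood:
  Cato: 0.33 × 0.055 × 0.026 = 0.0004719
  Frost: 0.09 × 0.039 × 0.004 = 0.00001404
  Eyre: 0.3 × 0.045 × 0.084 = 0.001134
  Bell: 0.28 × 0.165 × 0.15 = 0.00693
Sum = 0.00854994.
Largest term belongs to Bell, so Bell is most probable.

Bell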